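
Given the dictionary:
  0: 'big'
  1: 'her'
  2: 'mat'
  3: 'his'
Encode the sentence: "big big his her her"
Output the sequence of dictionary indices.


Look up each word in the dictionary:
  'big' -> 0
  'big' -> 0
  'his' -> 3
  'her' -> 1
  'her' -> 1

Encoded: [0, 0, 3, 1, 1]


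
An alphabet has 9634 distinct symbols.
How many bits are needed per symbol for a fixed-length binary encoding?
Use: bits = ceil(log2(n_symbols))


log2(9634) = 13.2339
Bracket: 2^13 = 8192 < 9634 <= 2^14 = 16384
So ceil(log2(9634)) = 14

bits = ceil(log2(9634)) = ceil(13.2339) = 14 bits


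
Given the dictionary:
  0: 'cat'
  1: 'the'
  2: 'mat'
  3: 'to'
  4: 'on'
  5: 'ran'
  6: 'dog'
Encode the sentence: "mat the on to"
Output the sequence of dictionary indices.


Look up each word in the dictionary:
  'mat' -> 2
  'the' -> 1
  'on' -> 4
  'to' -> 3

Encoded: [2, 1, 4, 3]


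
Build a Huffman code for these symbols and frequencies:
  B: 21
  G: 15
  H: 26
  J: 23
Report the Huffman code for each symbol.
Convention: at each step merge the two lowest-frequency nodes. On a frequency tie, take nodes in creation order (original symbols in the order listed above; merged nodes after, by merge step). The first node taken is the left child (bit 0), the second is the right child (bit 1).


Huffman tree construction:
Step 1: Merge G(15) + B(21) = 36
Step 2: Merge J(23) + H(26) = 49
Step 3: Merge (G+B)(36) + (J+H)(49) = 85
Read each symbol's code off the tree from the root (left child = 0, right child = 1).

Codes:
  B: 01 (length 2)
  G: 00 (length 2)
  H: 11 (length 2)
  J: 10 (length 2)
Average code length: 170/85 = 2.0000 bits/symbol


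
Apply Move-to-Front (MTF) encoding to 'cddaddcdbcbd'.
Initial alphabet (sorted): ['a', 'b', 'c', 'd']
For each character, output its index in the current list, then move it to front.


MTF encoding:
'c': index 2 in ['a', 'b', 'c', 'd'] -> ['c', 'a', 'b', 'd']
'd': index 3 in ['c', 'a', 'b', 'd'] -> ['d', 'c', 'a', 'b']
'd': index 0 in ['d', 'c', 'a', 'b'] -> ['d', 'c', 'a', 'b']
'a': index 2 in ['d', 'c', 'a', 'b'] -> ['a', 'd', 'c', 'b']
'd': index 1 in ['a', 'd', 'c', 'b'] -> ['d', 'a', 'c', 'b']
'd': index 0 in ['d', 'a', 'c', 'b'] -> ['d', 'a', 'c', 'b']
'c': index 2 in ['d', 'a', 'c', 'b'] -> ['c', 'd', 'a', 'b']
'd': index 1 in ['c', 'd', 'a', 'b'] -> ['d', 'c', 'a', 'b']
'b': index 3 in ['d', 'c', 'a', 'b'] -> ['b', 'd', 'c', 'a']
'c': index 2 in ['b', 'd', 'c', 'a'] -> ['c', 'b', 'd', 'a']
'b': index 1 in ['c', 'b', 'd', 'a'] -> ['b', 'c', 'd', 'a']
'd': index 2 in ['b', 'c', 'd', 'a'] -> ['d', 'b', 'c', 'a']


Output: [2, 3, 0, 2, 1, 0, 2, 1, 3, 2, 1, 2]


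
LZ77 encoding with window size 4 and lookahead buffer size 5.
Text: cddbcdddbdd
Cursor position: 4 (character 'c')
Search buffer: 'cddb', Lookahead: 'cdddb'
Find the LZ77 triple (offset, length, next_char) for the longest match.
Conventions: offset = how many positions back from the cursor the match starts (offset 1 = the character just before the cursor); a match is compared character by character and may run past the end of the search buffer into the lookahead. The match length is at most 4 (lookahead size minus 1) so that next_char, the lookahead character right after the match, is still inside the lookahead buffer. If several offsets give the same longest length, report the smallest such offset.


Try each offset into the search buffer:
  offset=1 (pos 3, char 'b'): match length 0
  offset=2 (pos 2, char 'd'): match length 0
  offset=3 (pos 1, char 'd'): match length 0
  offset=4 (pos 0, char 'c'): match length 3
Longest match has length 3 at offset 4.
next_char = character at position 4 + 3 = 7 -> 'd'

Best match: offset=4, length=3 (matching 'cdd' starting at position 0)
LZ77 triple: (4, 3, 'd')


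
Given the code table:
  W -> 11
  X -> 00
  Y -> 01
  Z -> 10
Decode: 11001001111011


Decoding:
11 -> W
00 -> X
10 -> Z
01 -> Y
11 -> W
10 -> Z
11 -> W


Result: WXZYWZW


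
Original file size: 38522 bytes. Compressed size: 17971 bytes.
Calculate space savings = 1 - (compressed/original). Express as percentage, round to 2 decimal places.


ratio = compressed/original = 17971/38522 = 0.466513
savings = 1 - ratio = 1 - 0.466513 = 0.533487
as a percentage: 0.533487 * 100 = 53.35%

Space savings = 1 - 17971/38522 = 53.35%


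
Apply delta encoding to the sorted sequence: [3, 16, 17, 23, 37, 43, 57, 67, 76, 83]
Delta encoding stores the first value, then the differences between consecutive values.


First value: 3
Deltas:
  16 - 3 = 13
  17 - 16 = 1
  23 - 17 = 6
  37 - 23 = 14
  43 - 37 = 6
  57 - 43 = 14
  67 - 57 = 10
  76 - 67 = 9
  83 - 76 = 7


Delta encoded: [3, 13, 1, 6, 14, 6, 14, 10, 9, 7]


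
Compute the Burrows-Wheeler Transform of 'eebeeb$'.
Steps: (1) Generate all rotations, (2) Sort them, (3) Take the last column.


Rotations (sorted):
  0: $eebeeb -> last char: b
  1: b$eebee -> last char: e
  2: beeb$ee -> last char: e
  3: eb$eebe -> last char: e
  4: ebeeb$e -> last char: e
  5: eeb$eeb -> last char: b
  6: eebeeb$ -> last char: $


BWT = beeeeb$


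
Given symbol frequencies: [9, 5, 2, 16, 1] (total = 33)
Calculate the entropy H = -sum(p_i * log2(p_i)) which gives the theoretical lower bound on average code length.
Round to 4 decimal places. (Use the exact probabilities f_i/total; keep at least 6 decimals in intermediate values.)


Per-symbol terms -p_i * log2(p_i) with p_i = f_i/33:
  p = 9/33 = 0.272727: log2(p) = -1.874469, -p*log2(p) = 0.511219
  p = 5/33 = 0.151515: log2(p) = -2.722466, -p*log2(p) = 0.412495
  p = 2/33 = 0.060606: log2(p) = -4.044394, -p*log2(p) = 0.245115
  p = 16/33 = 0.484848: log2(p) = -1.044394, -p*log2(p) = 0.506373
  p = 1/33 = 0.030303: log2(p) = -5.044394, -p*log2(p) = 0.152860
H = 0.511219 + 0.412495 + 0.245115 + 0.506373 + 0.152860 = 1.828062

H = 1.8281 bits/symbol


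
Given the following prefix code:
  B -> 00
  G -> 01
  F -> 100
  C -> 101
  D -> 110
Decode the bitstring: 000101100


Decoding step by step:
Bits 00 -> B
Bits 01 -> G
Bits 01 -> G
Bits 100 -> F


Decoded message: BGGF


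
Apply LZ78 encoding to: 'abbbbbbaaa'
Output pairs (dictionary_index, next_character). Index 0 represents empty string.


LZ78 encoding steps:
Dictionary: {0: ''}
Step 1: w='' (idx 0), next='a' -> output (0, 'a'), add 'a' as idx 1
Step 2: w='' (idx 0), next='b' -> output (0, 'b'), add 'b' as idx 2
Step 3: w='b' (idx 2), next='b' -> output (2, 'b'), add 'bb' as idx 3
Step 4: w='bb' (idx 3), next='b' -> output (3, 'b'), add 'bbb' as idx 4
Step 5: w='a' (idx 1), next='a' -> output (1, 'a'), add 'aa' as idx 5
Step 6: w='a' (idx 1), end of input -> output (1, '')


Encoded: [(0, 'a'), (0, 'b'), (2, 'b'), (3, 'b'), (1, 'a'), (1, '')]


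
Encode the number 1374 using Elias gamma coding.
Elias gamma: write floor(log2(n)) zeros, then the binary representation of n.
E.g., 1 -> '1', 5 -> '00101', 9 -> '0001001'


num_bits = floor(log2(1374)) + 1 = 11
leading_zeros = num_bits - 1 = 10
binary(1374) = 10101011110

Elias gamma(1374) = '0000000000' + '10101011110' = 000000000010101011110 (21 bits)


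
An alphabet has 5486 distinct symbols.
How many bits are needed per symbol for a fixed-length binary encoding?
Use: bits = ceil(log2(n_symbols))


log2(5486) = 12.4215
Bracket: 2^12 = 4096 < 5486 <= 2^13 = 8192
So ceil(log2(5486)) = 13

bits = ceil(log2(5486)) = ceil(12.4215) = 13 bits


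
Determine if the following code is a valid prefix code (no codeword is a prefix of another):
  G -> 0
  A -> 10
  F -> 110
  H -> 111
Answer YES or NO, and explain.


Checking each pair (does one codeword prefix another?):
  G='0' vs A='10': no prefix
  G='0' vs F='110': no prefix
  G='0' vs H='111': no prefix
  A='10' vs G='0': no prefix
  A='10' vs F='110': no prefix
  A='10' vs H='111': no prefix
  F='110' vs G='0': no prefix
  F='110' vs A='10': no prefix
  F='110' vs H='111': no prefix
  H='111' vs G='0': no prefix
  H='111' vs A='10': no prefix
  H='111' vs F='110': no prefix
No violation found over all pairs.

YES -- this is a valid prefix code. No codeword is a prefix of any other codeword.


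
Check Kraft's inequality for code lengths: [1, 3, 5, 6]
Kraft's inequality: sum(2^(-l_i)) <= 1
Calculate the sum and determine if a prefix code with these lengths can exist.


Sum = 2^(-1) + 2^(-3) + 2^(-5) + 2^(-6)
    = 0.5 + 0.125 + 0.03125 + 0.015625
    = 43/64 = 0.671875
Since 0.671875 <= 1, Kraft's inequality IS satisfied.
A prefix code with these lengths CAN exist.

Kraft sum = 0.671875. Satisfied.


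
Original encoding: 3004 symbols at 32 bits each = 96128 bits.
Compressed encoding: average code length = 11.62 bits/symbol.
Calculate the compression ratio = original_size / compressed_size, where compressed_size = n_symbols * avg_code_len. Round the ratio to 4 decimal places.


original_size = n_symbols * orig_bits = 3004 * 32 = 96128 bits
compressed_size = n_symbols * avg_code_len = 3004 * 11.62 = 34906.48 bits
ratio = original_size / compressed_size = 96128 / 34906.48 = 2.7539

Compression ratio = 2.7539


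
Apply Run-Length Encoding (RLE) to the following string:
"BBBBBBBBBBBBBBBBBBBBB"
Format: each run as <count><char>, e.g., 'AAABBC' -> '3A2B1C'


Scanning runs left to right:
  i=0: run of 'B' x 21 -> '21B'

RLE = 21B


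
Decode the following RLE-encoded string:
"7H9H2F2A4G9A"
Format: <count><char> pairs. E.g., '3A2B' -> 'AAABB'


Expanding each <count><char> pair:
  7H -> 'HHHHHHH'
  9H -> 'HHHHHHHHH'
  2F -> 'FF'
  2A -> 'AA'
  4G -> 'GGGG'
  9A -> 'AAAAAAAAA'

Decoded = HHHHHHHHHHHHHHHHFFAAGGGGAAAAAAAAA


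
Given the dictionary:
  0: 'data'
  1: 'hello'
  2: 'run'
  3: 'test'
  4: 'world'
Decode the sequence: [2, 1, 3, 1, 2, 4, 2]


Look up each index in the dictionary:
  2 -> 'run'
  1 -> 'hello'
  3 -> 'test'
  1 -> 'hello'
  2 -> 'run'
  4 -> 'world'
  2 -> 'run'

Decoded: "run hello test hello run world run"


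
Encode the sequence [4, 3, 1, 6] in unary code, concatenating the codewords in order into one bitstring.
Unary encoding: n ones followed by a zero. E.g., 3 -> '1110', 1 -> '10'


Encode each number as n ones followed by a terminating 0:
  4 -> 11110 (5 bits)
  3 -> 1110 (4 bits)
  1 -> 10 (2 bits)
  6 -> 1111110 (7 bits)
Total length = 5 + 4 + 2 + 7 = 18 bits.

Unary([4, 3, 1, 6]) = 111101110101111110 (18 bits)


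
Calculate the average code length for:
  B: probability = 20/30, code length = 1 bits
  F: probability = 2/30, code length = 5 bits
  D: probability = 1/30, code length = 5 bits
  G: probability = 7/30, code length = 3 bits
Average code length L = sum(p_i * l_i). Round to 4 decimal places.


Weighted contributions p_i * l_i:
  B: (20/30) * 1 = 20/30
  F: (2/30) * 5 = 10/30
  D: (1/30) * 5 = 5/30
  G: (7/30) * 3 = 21/30
Sum = (20 + 10 + 5 + 21)/30 = 56/30

L = 56/30 = 1.8667 bits/symbol


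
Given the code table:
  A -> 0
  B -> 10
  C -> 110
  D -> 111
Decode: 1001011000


Decoding:
10 -> B
0 -> A
10 -> B
110 -> C
0 -> A
0 -> A


Result: BABCAA


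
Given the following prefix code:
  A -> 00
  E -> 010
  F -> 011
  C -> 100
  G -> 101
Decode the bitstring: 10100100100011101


Decoding step by step:
Bits 101 -> G
Bits 00 -> A
Bits 100 -> C
Bits 100 -> C
Bits 011 -> F
Bits 101 -> G


Decoded message: GACCFG


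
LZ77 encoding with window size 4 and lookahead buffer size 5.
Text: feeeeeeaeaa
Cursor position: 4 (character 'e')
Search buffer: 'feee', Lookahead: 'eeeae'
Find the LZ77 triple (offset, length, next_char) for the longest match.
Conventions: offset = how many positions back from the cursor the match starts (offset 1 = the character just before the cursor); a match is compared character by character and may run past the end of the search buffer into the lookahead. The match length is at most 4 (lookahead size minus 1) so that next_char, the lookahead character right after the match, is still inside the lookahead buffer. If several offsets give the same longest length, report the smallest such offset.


Try each offset into the search buffer:
  offset=1 (pos 3, char 'e'): match length 3
  offset=2 (pos 2, char 'e'): match length 3
  offset=3 (pos 1, char 'e'): match length 3
  offset=4 (pos 0, char 'f'): match length 0
Longest match has length 3, found at offsets 1, 2, 3; take the smallest, offset 1.
next_char = character at position 4 + 3 = 7 -> 'a'

Best match: offset=1, length=3 (matching 'eee' starting at position 3)
LZ77 triple: (1, 3, 'a')


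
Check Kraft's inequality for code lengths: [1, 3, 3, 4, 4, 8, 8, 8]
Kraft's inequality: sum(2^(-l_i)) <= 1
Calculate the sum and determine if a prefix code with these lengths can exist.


Sum = 2^(-1) + 2^(-3) + 2^(-3) + 2^(-4) + 2^(-4) + 2^(-8) + 2^(-8) + 2^(-8)
    = 0.5 + 0.125 + 0.125 + 0.0625 + 0.0625 + 0.00390625 + 0.00390625 + 0.00390625
    = 227/256 = 0.88671875
Since 0.88671875 <= 1, Kraft's inequality IS satisfied.
A prefix code with these lengths CAN exist.

Kraft sum = 0.88671875. Satisfied.


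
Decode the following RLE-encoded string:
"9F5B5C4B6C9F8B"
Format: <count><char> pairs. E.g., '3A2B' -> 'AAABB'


Expanding each <count><char> pair:
  9F -> 'FFFFFFFFF'
  5B -> 'BBBBB'
  5C -> 'CCCCC'
  4B -> 'BBBB'
  6C -> 'CCCCCC'
  9F -> 'FFFFFFFFF'
  8B -> 'BBBBBBBB'

Decoded = FFFFFFFFFBBBBBCCCCCBBBBCCCCCCFFFFFFFFFBBBBBBBB


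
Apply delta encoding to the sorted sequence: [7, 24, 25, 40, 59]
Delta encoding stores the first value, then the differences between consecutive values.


First value: 7
Deltas:
  24 - 7 = 17
  25 - 24 = 1
  40 - 25 = 15
  59 - 40 = 19


Delta encoded: [7, 17, 1, 15, 19]


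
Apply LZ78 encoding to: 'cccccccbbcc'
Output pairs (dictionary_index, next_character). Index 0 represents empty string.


LZ78 encoding steps:
Dictionary: {0: ''}
Step 1: w='' (idx 0), next='c' -> output (0, 'c'), add 'c' as idx 1
Step 2: w='c' (idx 1), next='c' -> output (1, 'c'), add 'cc' as idx 2
Step 3: w='cc' (idx 2), next='c' -> output (2, 'c'), add 'ccc' as idx 3
Step 4: w='c' (idx 1), next='b' -> output (1, 'b'), add 'cb' as idx 4
Step 5: w='' (idx 0), next='b' -> output (0, 'b'), add 'b' as idx 5
Step 6: w='cc' (idx 2), end of input -> output (2, '')


Encoded: [(0, 'c'), (1, 'c'), (2, 'c'), (1, 'b'), (0, 'b'), (2, '')]


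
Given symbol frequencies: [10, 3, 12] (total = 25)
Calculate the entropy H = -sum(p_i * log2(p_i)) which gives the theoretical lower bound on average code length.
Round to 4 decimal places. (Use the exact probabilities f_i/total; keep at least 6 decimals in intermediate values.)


Per-symbol terms -p_i * log2(p_i) with p_i = f_i/25:
  p = 10/25 = 0.400000: log2(p) = -1.321928, -p*log2(p) = 0.528771
  p = 3/25 = 0.120000: log2(p) = -3.058894, -p*log2(p) = 0.367067
  p = 12/25 = 0.480000: log2(p) = -1.058894, -p*log2(p) = 0.508269
H = 0.528771 + 0.367067 + 0.508269 = 1.404107

H = 1.4041 bits/symbol


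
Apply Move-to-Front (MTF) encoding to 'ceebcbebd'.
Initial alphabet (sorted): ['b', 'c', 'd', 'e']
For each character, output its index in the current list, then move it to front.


MTF encoding:
'c': index 1 in ['b', 'c', 'd', 'e'] -> ['c', 'b', 'd', 'e']
'e': index 3 in ['c', 'b', 'd', 'e'] -> ['e', 'c', 'b', 'd']
'e': index 0 in ['e', 'c', 'b', 'd'] -> ['e', 'c', 'b', 'd']
'b': index 2 in ['e', 'c', 'b', 'd'] -> ['b', 'e', 'c', 'd']
'c': index 2 in ['b', 'e', 'c', 'd'] -> ['c', 'b', 'e', 'd']
'b': index 1 in ['c', 'b', 'e', 'd'] -> ['b', 'c', 'e', 'd']
'e': index 2 in ['b', 'c', 'e', 'd'] -> ['e', 'b', 'c', 'd']
'b': index 1 in ['e', 'b', 'c', 'd'] -> ['b', 'e', 'c', 'd']
'd': index 3 in ['b', 'e', 'c', 'd'] -> ['d', 'b', 'e', 'c']


Output: [1, 3, 0, 2, 2, 1, 2, 1, 3]


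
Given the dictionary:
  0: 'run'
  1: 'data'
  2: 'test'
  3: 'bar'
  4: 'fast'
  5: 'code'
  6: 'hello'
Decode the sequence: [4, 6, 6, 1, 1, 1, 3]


Look up each index in the dictionary:
  4 -> 'fast'
  6 -> 'hello'
  6 -> 'hello'
  1 -> 'data'
  1 -> 'data'
  1 -> 'data'
  3 -> 'bar'

Decoded: "fast hello hello data data data bar"


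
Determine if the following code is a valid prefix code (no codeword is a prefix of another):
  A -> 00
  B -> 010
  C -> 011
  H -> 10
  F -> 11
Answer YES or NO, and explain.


Checking each pair (does one codeword prefix another?):
  A='00' vs B='010': no prefix
  A='00' vs C='011': no prefix
  A='00' vs H='10': no prefix
  A='00' vs F='11': no prefix
  B='010' vs A='00': no prefix
  B='010' vs C='011': no prefix
  B='010' vs H='10': no prefix
  B='010' vs F='11': no prefix
  C='011' vs A='00': no prefix
  C='011' vs B='010': no prefix
  C='011' vs H='10': no prefix
  C='011' vs F='11': no prefix
  H='10' vs A='00': no prefix
  H='10' vs B='010': no prefix
  H='10' vs C='011': no prefix
  H='10' vs F='11': no prefix
  F='11' vs A='00': no prefix
  F='11' vs B='010': no prefix
  F='11' vs C='011': no prefix
  F='11' vs H='10': no prefix
No violation found over all pairs.

YES -- this is a valid prefix code. No codeword is a prefix of any other codeword.


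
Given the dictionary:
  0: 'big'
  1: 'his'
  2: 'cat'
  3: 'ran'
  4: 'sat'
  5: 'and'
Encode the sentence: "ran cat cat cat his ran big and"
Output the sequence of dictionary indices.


Look up each word in the dictionary:
  'ran' -> 3
  'cat' -> 2
  'cat' -> 2
  'cat' -> 2
  'his' -> 1
  'ran' -> 3
  'big' -> 0
  'and' -> 5

Encoded: [3, 2, 2, 2, 1, 3, 0, 5]


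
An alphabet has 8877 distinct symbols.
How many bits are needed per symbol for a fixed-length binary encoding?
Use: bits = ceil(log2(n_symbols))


log2(8877) = 13.1159
Bracket: 2^13 = 8192 < 8877 <= 2^14 = 16384
So ceil(log2(8877)) = 14

bits = ceil(log2(8877)) = ceil(13.1159) = 14 bits


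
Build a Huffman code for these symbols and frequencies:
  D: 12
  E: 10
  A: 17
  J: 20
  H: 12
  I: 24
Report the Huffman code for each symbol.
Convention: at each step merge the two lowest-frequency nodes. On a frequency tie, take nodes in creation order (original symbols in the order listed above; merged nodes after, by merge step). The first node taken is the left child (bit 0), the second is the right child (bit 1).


Huffman tree construction:
Step 1: Merge E(10) + D(12) = 22
Step 2: Merge H(12) + A(17) = 29
Step 3: Merge J(20) + (E+D)(22) = 42
Step 4: Merge I(24) + (H+A)(29) = 53
Step 5: Merge (J+(E+D))(42) + (I+(H+A))(53) = 95
Read each symbol's code off the tree from the root (left child = 0, right child = 1).

Codes:
  D: 011 (length 3)
  E: 010 (length 3)
  A: 111 (length 3)
  J: 00 (length 2)
  H: 110 (length 3)
  I: 10 (length 2)
Average code length: 241/95 = 2.5368 bits/symbol


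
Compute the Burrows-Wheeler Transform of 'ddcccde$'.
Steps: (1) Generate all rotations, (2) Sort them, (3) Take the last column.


Rotations (sorted):
  0: $ddcccde -> last char: e
  1: cccde$dd -> last char: d
  2: ccde$ddc -> last char: c
  3: cde$ddcc -> last char: c
  4: dcccde$d -> last char: d
  5: ddcccde$ -> last char: $
  6: de$ddccc -> last char: c
  7: e$ddcccd -> last char: d


BWT = edccd$cd


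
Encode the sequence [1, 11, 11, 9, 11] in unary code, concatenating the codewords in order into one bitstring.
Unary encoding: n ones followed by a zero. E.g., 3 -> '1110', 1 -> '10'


Encode each number as n ones followed by a terminating 0:
  1 -> 10 (2 bits)
  11 -> 111111111110 (12 bits)
  11 -> 111111111110 (12 bits)
  9 -> 1111111110 (10 bits)
  11 -> 111111111110 (12 bits)
Total length = 2 + 12 + 12 + 10 + 12 = 48 bits.

Unary([1, 11, 11, 9, 11]) = 101111111111101111111111101111111110111111111110 (48 bits)


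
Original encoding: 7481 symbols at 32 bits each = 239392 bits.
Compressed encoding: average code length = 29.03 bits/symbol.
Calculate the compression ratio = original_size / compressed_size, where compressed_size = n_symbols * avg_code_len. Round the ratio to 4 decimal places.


original_size = n_symbols * orig_bits = 7481 * 32 = 239392 bits
compressed_size = n_symbols * avg_code_len = 7481 * 29.03 = 217173.43 bits
ratio = original_size / compressed_size = 239392 / 217173.43 = 1.1023

Compression ratio = 1.1023


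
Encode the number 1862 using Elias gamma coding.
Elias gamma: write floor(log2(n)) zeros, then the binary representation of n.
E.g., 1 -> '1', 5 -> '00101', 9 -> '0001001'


num_bits = floor(log2(1862)) + 1 = 11
leading_zeros = num_bits - 1 = 10
binary(1862) = 11101000110

Elias gamma(1862) = '0000000000' + '11101000110' = 000000000011101000110 (21 bits)


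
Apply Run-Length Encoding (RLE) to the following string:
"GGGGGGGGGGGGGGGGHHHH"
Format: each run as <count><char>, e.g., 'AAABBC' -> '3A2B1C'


Scanning runs left to right:
  i=0: run of 'G' x 16 -> '16G'
  i=16: run of 'H' x 4 -> '4H'

RLE = 16G4H


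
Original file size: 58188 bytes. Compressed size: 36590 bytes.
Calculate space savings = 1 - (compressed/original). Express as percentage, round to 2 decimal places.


ratio = compressed/original = 36590/58188 = 0.628824
savings = 1 - ratio = 1 - 0.628824 = 0.371176
as a percentage: 0.371176 * 100 = 37.12%

Space savings = 1 - 36590/58188 = 37.12%


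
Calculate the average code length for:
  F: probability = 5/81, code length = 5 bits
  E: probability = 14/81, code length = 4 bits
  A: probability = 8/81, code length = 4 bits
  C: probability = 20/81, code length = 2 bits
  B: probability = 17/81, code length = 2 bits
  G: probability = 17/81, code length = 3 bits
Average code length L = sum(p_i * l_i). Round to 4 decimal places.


Weighted contributions p_i * l_i:
  F: (5/81) * 5 = 25/81
  E: (14/81) * 4 = 56/81
  A: (8/81) * 4 = 32/81
  C: (20/81) * 2 = 40/81
  B: (17/81) * 2 = 34/81
  G: (17/81) * 3 = 51/81
Sum = (25 + 56 + 32 + 40 + 34 + 51)/81 = 238/81

L = 238/81 = 2.9383 bits/symbol


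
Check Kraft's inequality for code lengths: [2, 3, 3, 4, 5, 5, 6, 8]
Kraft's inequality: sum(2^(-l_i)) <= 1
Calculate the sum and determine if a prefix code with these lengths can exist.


Sum = 2^(-2) + 2^(-3) + 2^(-3) + 2^(-4) + 2^(-5) + 2^(-5) + 2^(-6) + 2^(-8)
    = 0.25 + 0.125 + 0.125 + 0.0625 + 0.03125 + 0.03125 + 0.015625 + 0.00390625
    = 165/256 = 0.64453125
Since 0.64453125 <= 1, Kraft's inequality IS satisfied.
A prefix code with these lengths CAN exist.

Kraft sum = 0.64453125. Satisfied.


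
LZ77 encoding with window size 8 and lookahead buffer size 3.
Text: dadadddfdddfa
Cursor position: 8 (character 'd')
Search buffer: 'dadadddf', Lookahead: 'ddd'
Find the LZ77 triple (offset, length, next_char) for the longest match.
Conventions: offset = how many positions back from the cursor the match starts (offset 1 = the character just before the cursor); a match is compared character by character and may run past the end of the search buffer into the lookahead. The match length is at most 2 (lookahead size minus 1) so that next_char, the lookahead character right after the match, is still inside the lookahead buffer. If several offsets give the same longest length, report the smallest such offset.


Try each offset into the search buffer:
  offset=1 (pos 7, char 'f'): match length 0
  offset=2 (pos 6, char 'd'): match length 1
  offset=3 (pos 5, char 'd'): match length 2
  offset=4 (pos 4, char 'd'): match length 2
  offset=5 (pos 3, char 'a'): match length 0
  offset=6 (pos 2, char 'd'): match length 1
  offset=7 (pos 1, char 'a'): match length 0
  offset=8 (pos 0, char 'd'): match length 1
Longest match has length 2, found at offsets 3, 4; take the smallest, offset 3.
next_char = character at position 8 + 2 = 10 -> 'd'

Best match: offset=3, length=2 (matching 'dd' starting at position 5)
LZ77 triple: (3, 2, 'd')


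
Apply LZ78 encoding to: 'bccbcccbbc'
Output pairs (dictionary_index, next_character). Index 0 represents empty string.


LZ78 encoding steps:
Dictionary: {0: ''}
Step 1: w='' (idx 0), next='b' -> output (0, 'b'), add 'b' as idx 1
Step 2: w='' (idx 0), next='c' -> output (0, 'c'), add 'c' as idx 2
Step 3: w='c' (idx 2), next='b' -> output (2, 'b'), add 'cb' as idx 3
Step 4: w='c' (idx 2), next='c' -> output (2, 'c'), add 'cc' as idx 4
Step 5: w='cb' (idx 3), next='b' -> output (3, 'b'), add 'cbb' as idx 5
Step 6: w='c' (idx 2), end of input -> output (2, '')


Encoded: [(0, 'b'), (0, 'c'), (2, 'b'), (2, 'c'), (3, 'b'), (2, '')]


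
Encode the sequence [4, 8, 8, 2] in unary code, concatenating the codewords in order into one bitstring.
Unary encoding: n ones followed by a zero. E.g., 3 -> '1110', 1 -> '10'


Encode each number as n ones followed by a terminating 0:
  4 -> 11110 (5 bits)
  8 -> 111111110 (9 bits)
  8 -> 111111110 (9 bits)
  2 -> 110 (3 bits)
Total length = 5 + 9 + 9 + 3 = 26 bits.

Unary([4, 8, 8, 2]) = 11110111111110111111110110 (26 bits)


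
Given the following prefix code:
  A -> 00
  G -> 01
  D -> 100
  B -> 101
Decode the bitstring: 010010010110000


Decoding step by step:
Bits 01 -> G
Bits 00 -> A
Bits 100 -> D
Bits 101 -> B
Bits 100 -> D
Bits 00 -> A


Decoded message: GADBDA


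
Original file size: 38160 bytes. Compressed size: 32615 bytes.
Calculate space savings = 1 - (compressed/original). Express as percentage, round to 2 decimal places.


ratio = compressed/original = 32615/38160 = 0.854691
savings = 1 - ratio = 1 - 0.854691 = 0.145309
as a percentage: 0.145309 * 100 = 14.53%

Space savings = 1 - 32615/38160 = 14.53%


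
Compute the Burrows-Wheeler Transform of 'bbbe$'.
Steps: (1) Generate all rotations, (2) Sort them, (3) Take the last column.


Rotations (sorted):
  0: $bbbe -> last char: e
  1: bbbe$ -> last char: $
  2: bbe$b -> last char: b
  3: be$bb -> last char: b
  4: e$bbb -> last char: b


BWT = e$bbb


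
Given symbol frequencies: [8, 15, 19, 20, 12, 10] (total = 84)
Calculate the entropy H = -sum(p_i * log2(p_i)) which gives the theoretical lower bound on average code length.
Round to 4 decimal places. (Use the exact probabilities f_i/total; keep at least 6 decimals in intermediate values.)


Per-symbol terms -p_i * log2(p_i) with p_i = f_i/84:
  p = 8/84 = 0.095238: log2(p) = -3.392317, -p*log2(p) = 0.323078
  p = 15/84 = 0.178571: log2(p) = -2.485427, -p*log2(p) = 0.443826
  p = 19/84 = 0.226190: log2(p) = -2.144390, -p*log2(p) = 0.485041
  p = 20/84 = 0.238095: log2(p) = -2.070389, -p*log2(p) = 0.492950
  p = 12/84 = 0.142857: log2(p) = -2.807355, -p*log2(p) = 0.401051
  p = 10/84 = 0.119048: log2(p) = -3.070389, -p*log2(p) = 0.365523
H = 0.323078 + 0.443826 + 0.485041 + 0.492950 + 0.401051 + 0.365523 = 2.511469

H = 2.5115 bits/symbol


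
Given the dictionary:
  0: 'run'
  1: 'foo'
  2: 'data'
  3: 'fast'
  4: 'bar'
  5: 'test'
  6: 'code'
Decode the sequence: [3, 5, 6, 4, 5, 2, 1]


Look up each index in the dictionary:
  3 -> 'fast'
  5 -> 'test'
  6 -> 'code'
  4 -> 'bar'
  5 -> 'test'
  2 -> 'data'
  1 -> 'foo'

Decoded: "fast test code bar test data foo"


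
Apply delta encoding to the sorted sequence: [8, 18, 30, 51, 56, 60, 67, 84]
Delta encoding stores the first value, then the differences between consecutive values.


First value: 8
Deltas:
  18 - 8 = 10
  30 - 18 = 12
  51 - 30 = 21
  56 - 51 = 5
  60 - 56 = 4
  67 - 60 = 7
  84 - 67 = 17


Delta encoded: [8, 10, 12, 21, 5, 4, 7, 17]


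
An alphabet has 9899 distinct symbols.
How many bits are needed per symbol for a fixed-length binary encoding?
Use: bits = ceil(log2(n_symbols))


log2(9899) = 13.2731
Bracket: 2^13 = 8192 < 9899 <= 2^14 = 16384
So ceil(log2(9899)) = 14

bits = ceil(log2(9899)) = ceil(13.2731) = 14 bits


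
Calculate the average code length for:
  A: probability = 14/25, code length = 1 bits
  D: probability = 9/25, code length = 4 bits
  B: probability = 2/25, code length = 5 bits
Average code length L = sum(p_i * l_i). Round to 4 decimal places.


Weighted contributions p_i * l_i:
  A: (14/25) * 1 = 14/25
  D: (9/25) * 4 = 36/25
  B: (2/25) * 5 = 10/25
Sum = (14 + 36 + 10)/25 = 60/25

L = 60/25 = 2.4000 bits/symbol


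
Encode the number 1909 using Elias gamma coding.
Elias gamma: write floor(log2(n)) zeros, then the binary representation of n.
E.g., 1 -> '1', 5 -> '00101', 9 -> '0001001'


num_bits = floor(log2(1909)) + 1 = 11
leading_zeros = num_bits - 1 = 10
binary(1909) = 11101110101

Elias gamma(1909) = '0000000000' + '11101110101' = 000000000011101110101 (21 bits)


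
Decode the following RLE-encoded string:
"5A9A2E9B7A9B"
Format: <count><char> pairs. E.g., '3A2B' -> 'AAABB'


Expanding each <count><char> pair:
  5A -> 'AAAAA'
  9A -> 'AAAAAAAAA'
  2E -> 'EE'
  9B -> 'BBBBBBBBB'
  7A -> 'AAAAAAA'
  9B -> 'BBBBBBBBB'

Decoded = AAAAAAAAAAAAAAEEBBBBBBBBBAAAAAAABBBBBBBBB


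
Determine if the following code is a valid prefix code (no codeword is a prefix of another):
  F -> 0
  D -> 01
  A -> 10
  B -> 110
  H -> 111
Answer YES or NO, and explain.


Checking each pair (does one codeword prefix another?):
  F='0' vs D='01': prefix -- VIOLATION

NO -- this is NOT a valid prefix code. F (0) is a prefix of D (01).


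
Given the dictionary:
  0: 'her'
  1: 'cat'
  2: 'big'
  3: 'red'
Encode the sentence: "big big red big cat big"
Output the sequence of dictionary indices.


Look up each word in the dictionary:
  'big' -> 2
  'big' -> 2
  'red' -> 3
  'big' -> 2
  'cat' -> 1
  'big' -> 2

Encoded: [2, 2, 3, 2, 1, 2]


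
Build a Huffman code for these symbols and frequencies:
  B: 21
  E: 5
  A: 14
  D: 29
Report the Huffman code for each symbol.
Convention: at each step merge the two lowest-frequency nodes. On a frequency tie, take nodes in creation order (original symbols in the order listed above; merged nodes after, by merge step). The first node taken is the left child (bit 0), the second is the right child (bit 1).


Huffman tree construction:
Step 1: Merge E(5) + A(14) = 19
Step 2: Merge (E+A)(19) + B(21) = 40
Step 3: Merge D(29) + ((E+A)+B)(40) = 69
Read each symbol's code off the tree from the root (left child = 0, right child = 1).

Codes:
  B: 11 (length 2)
  E: 100 (length 3)
  A: 101 (length 3)
  D: 0 (length 1)
Average code length: 128/69 = 1.8551 bits/symbol


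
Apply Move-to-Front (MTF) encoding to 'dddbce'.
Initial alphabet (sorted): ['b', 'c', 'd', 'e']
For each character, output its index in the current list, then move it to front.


MTF encoding:
'd': index 2 in ['b', 'c', 'd', 'e'] -> ['d', 'b', 'c', 'e']
'd': index 0 in ['d', 'b', 'c', 'e'] -> ['d', 'b', 'c', 'e']
'd': index 0 in ['d', 'b', 'c', 'e'] -> ['d', 'b', 'c', 'e']
'b': index 1 in ['d', 'b', 'c', 'e'] -> ['b', 'd', 'c', 'e']
'c': index 2 in ['b', 'd', 'c', 'e'] -> ['c', 'b', 'd', 'e']
'e': index 3 in ['c', 'b', 'd', 'e'] -> ['e', 'c', 'b', 'd']


Output: [2, 0, 0, 1, 2, 3]


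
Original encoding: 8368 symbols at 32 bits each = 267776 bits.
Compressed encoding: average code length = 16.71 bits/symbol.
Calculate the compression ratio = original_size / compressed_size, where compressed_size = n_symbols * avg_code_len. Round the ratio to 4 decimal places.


original_size = n_symbols * orig_bits = 8368 * 32 = 267776 bits
compressed_size = n_symbols * avg_code_len = 8368 * 16.71 = 139829.28 bits
ratio = original_size / compressed_size = 267776 / 139829.28 = 1.915

Compression ratio = 1.915


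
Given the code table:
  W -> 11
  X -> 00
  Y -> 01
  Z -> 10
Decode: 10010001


Decoding:
10 -> Z
01 -> Y
00 -> X
01 -> Y


Result: ZYXY


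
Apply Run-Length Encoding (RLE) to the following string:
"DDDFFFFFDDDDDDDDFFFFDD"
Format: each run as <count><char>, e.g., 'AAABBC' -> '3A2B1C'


Scanning runs left to right:
  i=0: run of 'D' x 3 -> '3D'
  i=3: run of 'F' x 5 -> '5F'
  i=8: run of 'D' x 8 -> '8D'
  i=16: run of 'F' x 4 -> '4F'
  i=20: run of 'D' x 2 -> '2D'

RLE = 3D5F8D4F2D


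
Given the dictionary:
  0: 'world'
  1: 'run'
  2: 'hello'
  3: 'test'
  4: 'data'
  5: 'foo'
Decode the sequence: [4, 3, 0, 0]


Look up each index in the dictionary:
  4 -> 'data'
  3 -> 'test'
  0 -> 'world'
  0 -> 'world'

Decoded: "data test world world"


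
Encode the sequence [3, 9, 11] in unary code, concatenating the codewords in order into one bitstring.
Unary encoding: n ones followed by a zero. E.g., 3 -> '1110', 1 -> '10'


Encode each number as n ones followed by a terminating 0:
  3 -> 1110 (4 bits)
  9 -> 1111111110 (10 bits)
  11 -> 111111111110 (12 bits)
Total length = 4 + 10 + 12 = 26 bits.

Unary([3, 9, 11]) = 11101111111110111111111110 (26 bits)


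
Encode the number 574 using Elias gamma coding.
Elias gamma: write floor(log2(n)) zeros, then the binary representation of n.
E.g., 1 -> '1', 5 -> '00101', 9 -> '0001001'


num_bits = floor(log2(574)) + 1 = 10
leading_zeros = num_bits - 1 = 9
binary(574) = 1000111110

Elias gamma(574) = '000000000' + '1000111110' = 0000000001000111110 (19 bits)


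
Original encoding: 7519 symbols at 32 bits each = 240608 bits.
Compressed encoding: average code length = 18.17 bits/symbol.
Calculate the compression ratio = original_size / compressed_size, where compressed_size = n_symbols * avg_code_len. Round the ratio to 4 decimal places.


original_size = n_symbols * orig_bits = 7519 * 32 = 240608 bits
compressed_size = n_symbols * avg_code_len = 7519 * 18.17 = 136620.23 bits
ratio = original_size / compressed_size = 240608 / 136620.23 = 1.7611

Compression ratio = 1.7611


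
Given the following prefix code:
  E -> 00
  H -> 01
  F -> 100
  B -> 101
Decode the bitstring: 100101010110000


Decoding step by step:
Bits 100 -> F
Bits 101 -> B
Bits 01 -> H
Bits 01 -> H
Bits 100 -> F
Bits 00 -> E


Decoded message: FBHHFE


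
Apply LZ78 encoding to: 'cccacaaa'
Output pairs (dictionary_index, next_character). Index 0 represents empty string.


LZ78 encoding steps:
Dictionary: {0: ''}
Step 1: w='' (idx 0), next='c' -> output (0, 'c'), add 'c' as idx 1
Step 2: w='c' (idx 1), next='c' -> output (1, 'c'), add 'cc' as idx 2
Step 3: w='' (idx 0), next='a' -> output (0, 'a'), add 'a' as idx 3
Step 4: w='c' (idx 1), next='a' -> output (1, 'a'), add 'ca' as idx 4
Step 5: w='a' (idx 3), next='a' -> output (3, 'a'), add 'aa' as idx 5


Encoded: [(0, 'c'), (1, 'c'), (0, 'a'), (1, 'a'), (3, 'a')]


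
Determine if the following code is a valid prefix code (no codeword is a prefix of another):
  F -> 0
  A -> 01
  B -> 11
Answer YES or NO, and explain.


Checking each pair (does one codeword prefix another?):
  F='0' vs A='01': prefix -- VIOLATION

NO -- this is NOT a valid prefix code. F (0) is a prefix of A (01).


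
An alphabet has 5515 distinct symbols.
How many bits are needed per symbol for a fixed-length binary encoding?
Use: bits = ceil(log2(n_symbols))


log2(5515) = 12.4291
Bracket: 2^12 = 4096 < 5515 <= 2^13 = 8192
So ceil(log2(5515)) = 13

bits = ceil(log2(5515)) = ceil(12.4291) = 13 bits


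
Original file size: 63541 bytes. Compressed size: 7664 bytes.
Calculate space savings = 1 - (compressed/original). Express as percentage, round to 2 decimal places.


ratio = compressed/original = 7664/63541 = 0.120615
savings = 1 - ratio = 1 - 0.120615 = 0.879385
as a percentage: 0.879385 * 100 = 87.94%

Space savings = 1 - 7664/63541 = 87.94%


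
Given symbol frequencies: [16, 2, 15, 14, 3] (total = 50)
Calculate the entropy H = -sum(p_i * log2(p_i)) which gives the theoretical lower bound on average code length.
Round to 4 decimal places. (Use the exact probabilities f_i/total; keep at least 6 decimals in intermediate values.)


Per-symbol terms -p_i * log2(p_i) with p_i = f_i/50:
  p = 16/50 = 0.320000: log2(p) = -1.643856, -p*log2(p) = 0.526034
  p = 2/50 = 0.040000: log2(p) = -4.643856, -p*log2(p) = 0.185754
  p = 15/50 = 0.300000: log2(p) = -1.736966, -p*log2(p) = 0.521090
  p = 14/50 = 0.280000: log2(p) = -1.836501, -p*log2(p) = 0.514220
  p = 3/50 = 0.060000: log2(p) = -4.058894, -p*log2(p) = 0.243534
H = 0.526034 + 0.185754 + 0.521090 + 0.514220 + 0.243534 = 1.990632

H = 1.9906 bits/symbol


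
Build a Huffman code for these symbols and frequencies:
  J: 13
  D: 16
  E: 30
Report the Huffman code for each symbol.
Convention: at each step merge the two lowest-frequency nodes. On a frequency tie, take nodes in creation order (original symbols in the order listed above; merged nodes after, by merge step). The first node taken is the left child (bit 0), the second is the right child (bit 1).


Huffman tree construction:
Step 1: Merge J(13) + D(16) = 29
Step 2: Merge (J+D)(29) + E(30) = 59
Read each symbol's code off the tree from the root (left child = 0, right child = 1).

Codes:
  J: 00 (length 2)
  D: 01 (length 2)
  E: 1 (length 1)
Average code length: 88/59 = 1.4915 bits/symbol


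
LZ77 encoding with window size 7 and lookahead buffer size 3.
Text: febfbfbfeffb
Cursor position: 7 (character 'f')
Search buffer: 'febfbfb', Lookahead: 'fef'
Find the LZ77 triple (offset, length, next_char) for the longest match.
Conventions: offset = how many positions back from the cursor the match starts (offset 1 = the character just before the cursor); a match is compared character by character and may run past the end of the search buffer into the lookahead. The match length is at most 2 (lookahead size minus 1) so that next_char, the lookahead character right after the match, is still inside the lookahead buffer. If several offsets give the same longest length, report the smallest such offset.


Try each offset into the search buffer:
  offset=1 (pos 6, char 'b'): match length 0
  offset=2 (pos 5, char 'f'): match length 1
  offset=3 (pos 4, char 'b'): match length 0
  offset=4 (pos 3, char 'f'): match length 1
  offset=5 (pos 2, char 'b'): match length 0
  offset=6 (pos 1, char 'e'): match length 0
  offset=7 (pos 0, char 'f'): match length 2
Longest match has length 2 at offset 7.
next_char = character at position 7 + 2 = 9 -> 'f'

Best match: offset=7, length=2 (matching 'fe' starting at position 0)
LZ77 triple: (7, 2, 'f')


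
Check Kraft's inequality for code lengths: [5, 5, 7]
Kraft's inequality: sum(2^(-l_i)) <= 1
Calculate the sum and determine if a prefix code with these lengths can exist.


Sum = 2^(-5) + 2^(-5) + 2^(-7)
    = 0.03125 + 0.03125 + 0.0078125
    = 9/128 = 0.0703125
Since 0.0703125 <= 1, Kraft's inequality IS satisfied.
A prefix code with these lengths CAN exist.

Kraft sum = 0.0703125. Satisfied.


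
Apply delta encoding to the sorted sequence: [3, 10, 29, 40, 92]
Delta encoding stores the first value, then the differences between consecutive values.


First value: 3
Deltas:
  10 - 3 = 7
  29 - 10 = 19
  40 - 29 = 11
  92 - 40 = 52


Delta encoded: [3, 7, 19, 11, 52]


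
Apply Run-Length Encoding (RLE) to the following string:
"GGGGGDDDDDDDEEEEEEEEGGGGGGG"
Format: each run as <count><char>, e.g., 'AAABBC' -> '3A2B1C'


Scanning runs left to right:
  i=0: run of 'G' x 5 -> '5G'
  i=5: run of 'D' x 7 -> '7D'
  i=12: run of 'E' x 8 -> '8E'
  i=20: run of 'G' x 7 -> '7G'

RLE = 5G7D8E7G


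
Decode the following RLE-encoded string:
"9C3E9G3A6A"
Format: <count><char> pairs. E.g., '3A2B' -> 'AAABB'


Expanding each <count><char> pair:
  9C -> 'CCCCCCCCC'
  3E -> 'EEE'
  9G -> 'GGGGGGGGG'
  3A -> 'AAA'
  6A -> 'AAAAAA'

Decoded = CCCCCCCCCEEEGGGGGGGGGAAAAAAAAA


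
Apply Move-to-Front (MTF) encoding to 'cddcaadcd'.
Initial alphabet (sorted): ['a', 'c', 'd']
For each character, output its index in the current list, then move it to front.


MTF encoding:
'c': index 1 in ['a', 'c', 'd'] -> ['c', 'a', 'd']
'd': index 2 in ['c', 'a', 'd'] -> ['d', 'c', 'a']
'd': index 0 in ['d', 'c', 'a'] -> ['d', 'c', 'a']
'c': index 1 in ['d', 'c', 'a'] -> ['c', 'd', 'a']
'a': index 2 in ['c', 'd', 'a'] -> ['a', 'c', 'd']
'a': index 0 in ['a', 'c', 'd'] -> ['a', 'c', 'd']
'd': index 2 in ['a', 'c', 'd'] -> ['d', 'a', 'c']
'c': index 2 in ['d', 'a', 'c'] -> ['c', 'd', 'a']
'd': index 1 in ['c', 'd', 'a'] -> ['d', 'c', 'a']


Output: [1, 2, 0, 1, 2, 0, 2, 2, 1]


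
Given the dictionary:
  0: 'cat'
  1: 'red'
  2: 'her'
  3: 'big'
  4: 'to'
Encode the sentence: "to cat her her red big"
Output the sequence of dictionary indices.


Look up each word in the dictionary:
  'to' -> 4
  'cat' -> 0
  'her' -> 2
  'her' -> 2
  'red' -> 1
  'big' -> 3

Encoded: [4, 0, 2, 2, 1, 3]


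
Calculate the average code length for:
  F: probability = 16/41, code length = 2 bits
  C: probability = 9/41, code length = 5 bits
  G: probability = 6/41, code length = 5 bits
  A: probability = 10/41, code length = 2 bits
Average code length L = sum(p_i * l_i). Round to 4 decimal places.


Weighted contributions p_i * l_i:
  F: (16/41) * 2 = 32/41
  C: (9/41) * 5 = 45/41
  G: (6/41) * 5 = 30/41
  A: (10/41) * 2 = 20/41
Sum = (32 + 45 + 30 + 20)/41 = 127/41

L = 127/41 = 3.0976 bits/symbol
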